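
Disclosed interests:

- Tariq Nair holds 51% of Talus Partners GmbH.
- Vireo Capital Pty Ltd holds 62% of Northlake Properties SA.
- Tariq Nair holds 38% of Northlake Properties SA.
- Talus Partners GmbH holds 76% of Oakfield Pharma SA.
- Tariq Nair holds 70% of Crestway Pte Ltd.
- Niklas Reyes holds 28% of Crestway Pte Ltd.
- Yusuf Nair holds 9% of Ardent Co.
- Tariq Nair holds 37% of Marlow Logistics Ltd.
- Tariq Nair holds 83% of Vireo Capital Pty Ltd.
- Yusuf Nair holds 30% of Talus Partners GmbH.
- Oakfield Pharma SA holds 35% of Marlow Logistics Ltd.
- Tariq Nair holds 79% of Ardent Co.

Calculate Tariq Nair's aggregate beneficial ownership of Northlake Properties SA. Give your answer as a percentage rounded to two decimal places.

Tariq reaches Northlake along 2 paths.
Via Vireo: 83% × 62% = 51.46%.
Direct stake: 38% = 38%.
Total: 51.46% + 38% = 89.46%.

89.46%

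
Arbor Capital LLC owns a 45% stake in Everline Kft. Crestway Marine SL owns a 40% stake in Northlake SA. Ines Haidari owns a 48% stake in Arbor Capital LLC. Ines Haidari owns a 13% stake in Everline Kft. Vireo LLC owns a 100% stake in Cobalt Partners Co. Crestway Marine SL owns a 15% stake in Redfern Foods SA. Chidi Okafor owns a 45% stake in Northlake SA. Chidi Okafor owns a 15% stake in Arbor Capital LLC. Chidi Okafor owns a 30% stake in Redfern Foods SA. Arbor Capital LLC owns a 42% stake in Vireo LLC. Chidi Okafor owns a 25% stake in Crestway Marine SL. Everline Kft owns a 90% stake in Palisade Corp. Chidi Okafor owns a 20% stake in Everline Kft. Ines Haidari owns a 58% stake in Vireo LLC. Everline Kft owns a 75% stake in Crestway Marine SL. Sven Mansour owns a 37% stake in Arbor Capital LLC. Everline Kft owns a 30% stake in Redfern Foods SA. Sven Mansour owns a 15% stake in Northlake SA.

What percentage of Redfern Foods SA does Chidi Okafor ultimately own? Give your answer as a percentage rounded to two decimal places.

Chidi reaches Redfern along 6 paths.
Via Arbor → Everline → Crestway: 15% × 45% × 75% × 15% = 0.759375%.
Via Everline → Crestway: 20% × 75% × 15% = 2.25%.
Via Crestway: 25% × 15% = 3.75%.
Via Arbor → Everline: 15% × 45% × 30% = 2.025%.
Via Everline: 20% × 30% = 6%.
Direct stake: 30% = 30%.
Total: 0.759375% + 2.25% + 3.75% + 2.025% + 6% + 30% = 44.784375%.
Rounded: 44.78%.

44.78%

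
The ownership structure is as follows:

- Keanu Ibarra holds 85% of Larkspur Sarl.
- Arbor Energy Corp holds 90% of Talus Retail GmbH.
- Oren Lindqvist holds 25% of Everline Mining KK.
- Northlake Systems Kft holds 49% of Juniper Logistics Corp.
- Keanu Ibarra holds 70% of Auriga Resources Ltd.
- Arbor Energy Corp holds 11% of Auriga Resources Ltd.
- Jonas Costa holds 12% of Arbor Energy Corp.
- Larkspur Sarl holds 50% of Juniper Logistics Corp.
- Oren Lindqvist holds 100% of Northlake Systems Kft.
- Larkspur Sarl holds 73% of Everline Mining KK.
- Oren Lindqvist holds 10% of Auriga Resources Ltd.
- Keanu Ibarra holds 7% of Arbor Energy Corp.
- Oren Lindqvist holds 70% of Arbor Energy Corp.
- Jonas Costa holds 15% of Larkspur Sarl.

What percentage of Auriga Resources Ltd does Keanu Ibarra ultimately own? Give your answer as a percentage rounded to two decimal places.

70.77%

Keanu reaches Auriga along 2 paths.
Via Arbor: 7% × 11% = 0.77%.
Direct stake: 70% = 70%.
Total: 0.77% + 70% = 70.77%.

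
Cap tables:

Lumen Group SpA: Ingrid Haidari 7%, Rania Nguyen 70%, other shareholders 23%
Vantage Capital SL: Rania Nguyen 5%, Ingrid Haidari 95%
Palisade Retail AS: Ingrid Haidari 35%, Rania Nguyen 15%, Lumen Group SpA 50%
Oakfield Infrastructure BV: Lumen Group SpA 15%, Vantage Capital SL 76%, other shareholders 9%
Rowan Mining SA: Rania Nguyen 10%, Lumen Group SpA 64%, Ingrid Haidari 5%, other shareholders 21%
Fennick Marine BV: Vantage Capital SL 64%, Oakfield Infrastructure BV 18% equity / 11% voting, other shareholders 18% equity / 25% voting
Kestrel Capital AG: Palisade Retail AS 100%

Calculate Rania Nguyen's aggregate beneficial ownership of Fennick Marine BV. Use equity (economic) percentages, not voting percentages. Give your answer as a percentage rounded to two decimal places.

5.77%

Rania reaches Fennick along 3 paths.
Via Vantage: 5% × 64% = 3.2%.
Via Lumen → Oakfield: 70% × 15% × 18% = 1.89%.
Via Vantage → Oakfield: 5% × 76% × 18% = 0.684%.
Total: 3.2% + 1.89% + 0.684% = 5.774%.
Rounded: 5.77%.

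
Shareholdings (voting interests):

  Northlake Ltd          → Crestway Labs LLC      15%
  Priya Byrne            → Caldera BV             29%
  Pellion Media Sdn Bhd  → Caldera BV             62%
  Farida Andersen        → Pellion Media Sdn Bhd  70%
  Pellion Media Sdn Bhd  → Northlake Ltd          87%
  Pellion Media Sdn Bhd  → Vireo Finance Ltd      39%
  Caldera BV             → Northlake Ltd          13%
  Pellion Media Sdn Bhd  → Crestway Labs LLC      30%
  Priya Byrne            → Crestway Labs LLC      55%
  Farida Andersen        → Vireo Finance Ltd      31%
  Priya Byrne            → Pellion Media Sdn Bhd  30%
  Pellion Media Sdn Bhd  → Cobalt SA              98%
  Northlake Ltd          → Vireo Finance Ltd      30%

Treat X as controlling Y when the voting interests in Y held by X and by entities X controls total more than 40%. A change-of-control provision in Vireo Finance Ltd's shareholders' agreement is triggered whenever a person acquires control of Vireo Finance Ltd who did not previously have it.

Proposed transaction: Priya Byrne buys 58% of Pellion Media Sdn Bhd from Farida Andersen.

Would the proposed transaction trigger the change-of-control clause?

Yes

The purchase adds only to Priya's holdings (Farida's stake shrinks), so Priya is the only person who could newly come to control Vireo.
Priya holds 55% of Crestway, so Priya controls Crestway.
Neither Priya nor any entity Priya controls holds any voting interest in Vireo.
So before the transaction, Priya does not control Vireo.
After the purchase, Priya's direct stake in Pellion rises to 30% + 58% = 88%, and Farida's stake falls to 12%.
Priya holds 88% of Pellion, so Priya controls Pellion.
Pellion and Priya together hold 62% + 29% = 91% of Caldera, so Priya controls Caldera.
Caldera and Pellion together hold 13% + 87% = 100% of Northlake, so Priya controls Northlake.
Northlake and Pellion together hold 30% + 39% = 69% of Vireo, so Priya controls Vireo.
Priya did not control Vireo before and does after, so the clause is triggered.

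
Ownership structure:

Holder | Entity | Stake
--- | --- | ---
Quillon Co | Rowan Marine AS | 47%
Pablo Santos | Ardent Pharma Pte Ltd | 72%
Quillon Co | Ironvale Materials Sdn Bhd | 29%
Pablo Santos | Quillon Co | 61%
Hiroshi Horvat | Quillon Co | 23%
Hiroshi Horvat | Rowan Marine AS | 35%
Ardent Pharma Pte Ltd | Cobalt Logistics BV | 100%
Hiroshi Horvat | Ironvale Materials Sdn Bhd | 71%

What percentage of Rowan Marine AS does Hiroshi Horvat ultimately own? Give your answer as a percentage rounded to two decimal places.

45.81%

Hiroshi reaches Rowan along 2 paths.
Direct stake: 35% = 35%.
Via Quillon: 23% × 47% = 10.81%.
Total: 35% + 10.81% = 45.81%.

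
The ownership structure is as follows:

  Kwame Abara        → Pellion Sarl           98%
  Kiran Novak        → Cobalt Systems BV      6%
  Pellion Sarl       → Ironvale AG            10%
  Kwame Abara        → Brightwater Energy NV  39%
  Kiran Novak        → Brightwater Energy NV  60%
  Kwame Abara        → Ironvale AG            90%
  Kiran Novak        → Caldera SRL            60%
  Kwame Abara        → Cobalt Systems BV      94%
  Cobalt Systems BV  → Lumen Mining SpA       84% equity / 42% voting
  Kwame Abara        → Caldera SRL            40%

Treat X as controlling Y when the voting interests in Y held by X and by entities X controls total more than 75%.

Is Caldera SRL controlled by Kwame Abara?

Kwame holds 98% of Pellion, so Kwame controls Pellion.
Kwame holds 94% of Cobalt, so Kwame controls Cobalt.
Pellion and Kwame together hold 10% + 90% = 100% of Ironvale, so Kwame controls Ironvale.
In Caldera, Kwame's side holds only 40%, not > 75%.
So Kwame does not control Caldera.

No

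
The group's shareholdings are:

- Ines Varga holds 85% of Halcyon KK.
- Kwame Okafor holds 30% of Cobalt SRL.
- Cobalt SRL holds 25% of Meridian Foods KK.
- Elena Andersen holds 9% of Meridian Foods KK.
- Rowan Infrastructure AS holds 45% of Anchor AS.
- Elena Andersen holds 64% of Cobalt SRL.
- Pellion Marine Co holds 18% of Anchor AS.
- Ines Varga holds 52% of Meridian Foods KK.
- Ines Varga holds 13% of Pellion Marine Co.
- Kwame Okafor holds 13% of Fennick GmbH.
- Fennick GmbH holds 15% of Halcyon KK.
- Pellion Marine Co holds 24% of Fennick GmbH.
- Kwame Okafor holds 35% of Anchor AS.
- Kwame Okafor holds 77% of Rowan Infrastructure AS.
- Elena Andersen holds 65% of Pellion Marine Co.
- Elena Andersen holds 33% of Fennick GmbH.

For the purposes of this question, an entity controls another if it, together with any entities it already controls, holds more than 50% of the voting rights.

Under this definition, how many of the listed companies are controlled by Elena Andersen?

Elena holds 65% of Pellion, so Elena controls Pellion.
Elena holds 64% of Cobalt, so Elena controls Cobalt.
Elena and Pellion together hold 33% + 24% = 57% of Fennick, so Elena controls Fennick.
No other company's threshold is met.
Elena controls 3 companies.

3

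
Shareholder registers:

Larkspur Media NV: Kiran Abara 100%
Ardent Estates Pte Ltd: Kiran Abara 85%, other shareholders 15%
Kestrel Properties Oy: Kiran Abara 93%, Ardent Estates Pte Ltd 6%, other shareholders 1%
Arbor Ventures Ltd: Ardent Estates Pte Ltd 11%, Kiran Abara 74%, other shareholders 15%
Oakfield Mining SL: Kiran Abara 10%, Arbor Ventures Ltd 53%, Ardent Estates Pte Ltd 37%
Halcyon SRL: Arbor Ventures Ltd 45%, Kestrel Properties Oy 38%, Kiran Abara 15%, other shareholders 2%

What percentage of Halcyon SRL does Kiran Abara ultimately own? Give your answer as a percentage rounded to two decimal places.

Kiran reaches Halcyon along 5 paths.
Via Ardent → Arbor: 85% × 11% × 45% = 4.2075%.
Via Arbor: 74% × 45% = 33.3%.
Via Kestrel: 93% × 38% = 35.34%.
Via Ardent → Kestrel: 85% × 6% × 38% = 1.938%.
Direct stake: 15% = 15%.
Total: 4.2075% + 33.3% + 35.34% + 1.938% + 15% = 89.7855%.
Rounded: 89.79%.

89.79%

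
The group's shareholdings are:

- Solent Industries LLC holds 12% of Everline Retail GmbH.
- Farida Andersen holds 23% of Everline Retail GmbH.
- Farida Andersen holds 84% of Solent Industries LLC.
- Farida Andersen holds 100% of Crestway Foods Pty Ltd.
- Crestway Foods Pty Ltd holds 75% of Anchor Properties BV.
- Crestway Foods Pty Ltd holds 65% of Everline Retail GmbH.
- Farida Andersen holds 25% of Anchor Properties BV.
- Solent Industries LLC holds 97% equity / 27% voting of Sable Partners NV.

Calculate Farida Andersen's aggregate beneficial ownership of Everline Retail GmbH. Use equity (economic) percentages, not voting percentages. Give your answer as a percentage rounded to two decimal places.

98.08%

Farida reaches Everline along 3 paths.
Direct stake: 23% = 23%.
Via Solent: 84% × 12% = 10.08%.
Via Crestway: 100% × 65% = 65%.
Total: 23% + 10.08% + 65% = 98.08%.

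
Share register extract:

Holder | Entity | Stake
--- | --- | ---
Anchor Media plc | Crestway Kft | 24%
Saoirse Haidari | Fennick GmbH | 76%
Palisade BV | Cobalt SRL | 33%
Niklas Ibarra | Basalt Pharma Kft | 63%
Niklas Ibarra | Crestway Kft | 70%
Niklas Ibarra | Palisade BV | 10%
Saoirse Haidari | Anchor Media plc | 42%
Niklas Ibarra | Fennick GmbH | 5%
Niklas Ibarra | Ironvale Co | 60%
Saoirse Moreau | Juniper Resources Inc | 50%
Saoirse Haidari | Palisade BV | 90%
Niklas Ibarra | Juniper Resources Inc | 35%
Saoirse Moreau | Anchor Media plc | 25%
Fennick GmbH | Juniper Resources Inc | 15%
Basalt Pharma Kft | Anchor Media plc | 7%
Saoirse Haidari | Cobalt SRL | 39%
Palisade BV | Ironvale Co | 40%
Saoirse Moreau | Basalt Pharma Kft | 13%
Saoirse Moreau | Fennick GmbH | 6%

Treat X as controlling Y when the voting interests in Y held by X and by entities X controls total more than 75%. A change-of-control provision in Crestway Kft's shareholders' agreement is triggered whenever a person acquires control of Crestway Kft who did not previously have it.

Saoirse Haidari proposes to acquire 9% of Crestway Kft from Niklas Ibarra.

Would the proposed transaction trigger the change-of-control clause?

The purchase adds only to Saoirse Haidari's holdings (Niklas's stake shrinks), so Saoirse Haidari is the only person who could newly come to control Crestway.
Saoirse Haidari holds 90% of Palisade, so Saoirse Haidari controls Palisade.
Saoirse Haidari holds 76% of Fennick, so Saoirse Haidari controls Fennick.
Neither Saoirse Haidari nor any entity Saoirse Haidari controls holds any voting interest in Crestway.
So before the transaction, Saoirse Haidari does not control Crestway.
After the purchase, Saoirse Haidari holds 9% of Crestway directly, and Niklas's stake falls to 61%.
After the transaction, Saoirse Haidari's side holds 9% of Crestway, not > 75%, so Saoirse Haidari still does not control Crestway.
No new person acquires control, so the clause is not triggered.

No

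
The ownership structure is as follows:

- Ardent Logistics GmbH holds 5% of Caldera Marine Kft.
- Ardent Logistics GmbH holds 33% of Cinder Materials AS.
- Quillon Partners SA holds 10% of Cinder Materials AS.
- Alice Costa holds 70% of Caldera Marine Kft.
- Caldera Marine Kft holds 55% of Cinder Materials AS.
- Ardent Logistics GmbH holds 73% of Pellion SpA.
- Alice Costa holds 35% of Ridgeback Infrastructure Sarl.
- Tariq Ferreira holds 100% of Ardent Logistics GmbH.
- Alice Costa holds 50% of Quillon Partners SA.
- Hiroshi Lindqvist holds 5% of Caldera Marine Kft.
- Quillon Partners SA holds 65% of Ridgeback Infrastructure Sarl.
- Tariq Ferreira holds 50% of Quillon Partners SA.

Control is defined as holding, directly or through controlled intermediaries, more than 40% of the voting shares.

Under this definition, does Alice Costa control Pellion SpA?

No

Alice holds 70% of Caldera, so Alice controls Caldera.
Alice holds 50% of Quillon, so Alice controls Quillon.
Quillon and Alice together hold 65% + 35% = 100% of Ridgeback, so Alice controls Ridgeback.
Caldera and Quillon together hold 55% + 10% = 65% of Cinder, so Alice controls Cinder.
Neither Alice nor any entity Alice controls holds any voting interest in Pellion.
So Alice does not control Pellion.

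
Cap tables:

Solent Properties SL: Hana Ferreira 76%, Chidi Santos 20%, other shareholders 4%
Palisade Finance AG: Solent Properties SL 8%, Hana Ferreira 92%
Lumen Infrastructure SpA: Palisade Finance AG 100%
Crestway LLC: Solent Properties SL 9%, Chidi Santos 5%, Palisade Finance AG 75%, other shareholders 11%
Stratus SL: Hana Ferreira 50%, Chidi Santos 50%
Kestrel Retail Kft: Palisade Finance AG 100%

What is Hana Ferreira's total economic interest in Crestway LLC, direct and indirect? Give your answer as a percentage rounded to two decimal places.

Hana reaches Crestway along 3 paths.
Via Solent: 76% × 9% = 6.84%.
Via Solent → Palisade: 76% × 8% × 75% = 4.56%.
Via Palisade: 92% × 75% = 69%.
Total: 6.84% + 4.56% + 69% = 80.4%.
Rounded: 80.40%.

80.40%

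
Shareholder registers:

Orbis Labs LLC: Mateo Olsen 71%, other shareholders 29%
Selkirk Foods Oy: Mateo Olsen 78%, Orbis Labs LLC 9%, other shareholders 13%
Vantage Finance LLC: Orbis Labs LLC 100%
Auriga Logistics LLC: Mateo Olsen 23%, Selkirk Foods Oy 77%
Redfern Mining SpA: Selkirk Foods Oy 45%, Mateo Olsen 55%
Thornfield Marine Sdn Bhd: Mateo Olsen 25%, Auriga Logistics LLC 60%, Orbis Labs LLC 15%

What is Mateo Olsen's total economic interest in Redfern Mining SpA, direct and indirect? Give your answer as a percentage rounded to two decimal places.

Mateo reaches Redfern along 3 paths.
Via Selkirk: 78% × 45% = 35.1%.
Via Orbis → Selkirk: 71% × 9% × 45% = 2.8755%.
Direct stake: 55% = 55%.
Total: 35.1% + 2.8755% + 55% = 92.9755%.
Rounded: 92.98%.

92.98%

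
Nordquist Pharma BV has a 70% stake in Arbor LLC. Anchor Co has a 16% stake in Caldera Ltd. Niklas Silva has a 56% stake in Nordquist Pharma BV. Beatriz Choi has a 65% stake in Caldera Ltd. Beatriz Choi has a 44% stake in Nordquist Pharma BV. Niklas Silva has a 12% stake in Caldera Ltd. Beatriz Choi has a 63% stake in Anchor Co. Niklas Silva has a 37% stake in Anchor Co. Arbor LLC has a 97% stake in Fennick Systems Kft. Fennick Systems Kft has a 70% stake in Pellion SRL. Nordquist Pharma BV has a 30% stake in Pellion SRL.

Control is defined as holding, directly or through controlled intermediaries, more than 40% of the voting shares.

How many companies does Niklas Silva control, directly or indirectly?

Niklas holds 56% of Nordquist, so Niklas controls Nordquist.
Nordquist holds 70% of Arbor, so Niklas controls Arbor.
Arbor holds 97% of Fennick, so Niklas controls Fennick.
Fennick and Nordquist together hold 70% + 30% = 100% of Pellion, so Niklas controls Pellion.
No other company's threshold is met.
Niklas controls 4 companies.

4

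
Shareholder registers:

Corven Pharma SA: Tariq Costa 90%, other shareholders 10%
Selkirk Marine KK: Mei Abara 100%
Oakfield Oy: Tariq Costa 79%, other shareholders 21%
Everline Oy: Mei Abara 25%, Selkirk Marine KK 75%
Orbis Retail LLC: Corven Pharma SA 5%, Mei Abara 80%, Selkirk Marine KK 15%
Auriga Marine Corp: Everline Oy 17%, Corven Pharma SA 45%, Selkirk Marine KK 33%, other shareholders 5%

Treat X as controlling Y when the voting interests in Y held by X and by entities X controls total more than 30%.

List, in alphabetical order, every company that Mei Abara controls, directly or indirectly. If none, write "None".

Mei holds 100% of Selkirk, so Mei controls Selkirk.
Mei and Selkirk together hold 25% + 75% = 100% of Everline, so Mei controls Everline.
Mei and Selkirk together hold 80% + 15% = 95% of Orbis, so Mei controls Orbis.
Everline and Selkirk together hold 17% + 33% = 50% of Auriga, so Mei controls Auriga.
No other company's threshold is met.

Auriga Marine Corp, Everline Oy, Orbis Retail LLC, Selkirk Marine KK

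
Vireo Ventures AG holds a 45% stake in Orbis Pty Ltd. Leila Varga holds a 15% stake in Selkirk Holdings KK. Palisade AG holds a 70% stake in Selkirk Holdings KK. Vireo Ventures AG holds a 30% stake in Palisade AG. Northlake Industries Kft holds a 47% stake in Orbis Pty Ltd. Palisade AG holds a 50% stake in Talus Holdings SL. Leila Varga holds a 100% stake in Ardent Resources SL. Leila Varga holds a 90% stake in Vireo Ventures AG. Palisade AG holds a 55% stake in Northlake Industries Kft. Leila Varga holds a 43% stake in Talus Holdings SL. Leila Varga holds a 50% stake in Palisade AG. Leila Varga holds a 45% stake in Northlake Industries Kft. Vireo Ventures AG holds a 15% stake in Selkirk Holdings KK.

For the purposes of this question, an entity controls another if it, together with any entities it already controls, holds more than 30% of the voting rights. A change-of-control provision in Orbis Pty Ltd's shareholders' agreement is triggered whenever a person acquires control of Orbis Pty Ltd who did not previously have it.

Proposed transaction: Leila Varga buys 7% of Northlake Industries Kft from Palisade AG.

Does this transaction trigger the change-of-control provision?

No

The purchase adds only to Leila's holdings (Palisade's stake shrinks), so Leila is the only person who could newly come to control Orbis.
Leila holds 90% of Vireo, so Leila controls Vireo.
Leila and Vireo together hold 50% + 30% = 80% of Palisade, so Leila controls Palisade.
Leila and Palisade together hold 45% + 55% = 100% of Northlake, so Leila controls Northlake.
Vireo and Northlake together hold 45% + 47% = 92% of Orbis, so Leila controls Orbis.
So Leila already controls Orbis before the transaction.
After the purchase, Leila's direct stake in Northlake rises to 45% + 7% = 52%, and Palisade's stake falls to 48%.
Leila controlled Orbis already, so this is not a new person acquiring control; every other person's position is unchanged or reduced.
No new person acquires control, so the clause is not triggered.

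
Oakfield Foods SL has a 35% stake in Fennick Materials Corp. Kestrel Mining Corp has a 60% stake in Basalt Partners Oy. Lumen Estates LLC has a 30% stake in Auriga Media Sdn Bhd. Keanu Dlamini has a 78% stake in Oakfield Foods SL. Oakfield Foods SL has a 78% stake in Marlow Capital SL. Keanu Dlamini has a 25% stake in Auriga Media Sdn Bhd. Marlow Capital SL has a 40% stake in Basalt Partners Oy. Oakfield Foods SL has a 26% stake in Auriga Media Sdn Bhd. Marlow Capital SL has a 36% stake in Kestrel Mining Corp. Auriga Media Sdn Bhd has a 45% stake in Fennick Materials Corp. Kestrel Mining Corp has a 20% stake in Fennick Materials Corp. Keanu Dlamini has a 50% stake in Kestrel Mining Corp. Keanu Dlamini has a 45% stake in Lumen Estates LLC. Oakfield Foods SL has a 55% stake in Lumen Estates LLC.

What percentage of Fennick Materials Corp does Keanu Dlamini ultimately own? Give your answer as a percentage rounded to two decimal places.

Keanu reaches Fennick along 7 paths.
Via Oakfield: 78% × 35% = 27.3%.
Via Auriga: 25% × 45% = 11.25%.
Via Oakfield → Auriga: 78% × 26% × 45% = 9.126%.
Via Oakfield → Lumen → Auriga: 78% × 55% × 30% × 45% = 5.7915%.
Via Lumen → Auriga: 45% × 30% × 45% = 6.075%.
Via Oakfield → Marlow → Kestrel: 78% × 78% × 36% × 20% = 4.38048%.
Via Kestrel: 50% × 20% = 10%.
Total: 27.3% + 11.25% + 9.126% + 5.7915% + 6.075% + 4.38048% + 10% = 73.92298%.
Rounded: 73.92%.

73.92%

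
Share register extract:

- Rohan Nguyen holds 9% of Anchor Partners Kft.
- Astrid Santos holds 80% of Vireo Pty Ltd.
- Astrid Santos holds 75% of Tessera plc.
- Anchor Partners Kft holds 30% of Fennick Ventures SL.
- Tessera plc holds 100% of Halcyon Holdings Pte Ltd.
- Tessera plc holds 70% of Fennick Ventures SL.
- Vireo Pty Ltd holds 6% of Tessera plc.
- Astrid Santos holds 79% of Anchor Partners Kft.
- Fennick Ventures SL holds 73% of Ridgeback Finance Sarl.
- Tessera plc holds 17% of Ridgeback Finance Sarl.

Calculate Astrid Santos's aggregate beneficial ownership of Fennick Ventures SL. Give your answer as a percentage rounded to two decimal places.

Astrid reaches Fennick along 3 paths.
Via Anchor: 79% × 30% = 23.7%.
Via Vireo → Tessera: 80% × 6% × 70% = 3.36%.
Via Tessera: 75% × 70% = 52.5%.
Total: 23.7% + 3.36% + 52.5% = 79.56%.

79.56%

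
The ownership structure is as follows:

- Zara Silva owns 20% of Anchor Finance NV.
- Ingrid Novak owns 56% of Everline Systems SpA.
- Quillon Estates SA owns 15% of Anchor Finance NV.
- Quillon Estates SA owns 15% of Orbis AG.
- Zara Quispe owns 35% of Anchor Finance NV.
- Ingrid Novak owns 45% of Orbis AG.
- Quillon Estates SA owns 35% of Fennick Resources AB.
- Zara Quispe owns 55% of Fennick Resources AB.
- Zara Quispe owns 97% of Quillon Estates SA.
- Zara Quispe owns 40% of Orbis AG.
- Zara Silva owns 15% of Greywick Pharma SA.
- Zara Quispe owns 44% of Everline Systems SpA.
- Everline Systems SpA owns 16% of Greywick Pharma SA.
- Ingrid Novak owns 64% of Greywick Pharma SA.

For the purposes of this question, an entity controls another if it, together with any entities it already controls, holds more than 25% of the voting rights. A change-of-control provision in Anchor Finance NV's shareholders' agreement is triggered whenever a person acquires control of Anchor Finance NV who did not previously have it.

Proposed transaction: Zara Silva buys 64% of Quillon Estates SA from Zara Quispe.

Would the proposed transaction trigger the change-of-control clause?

Yes

The purchase adds only to Zara Silva's holdings (Zara Quispe's stake shrinks), so Zara Silva is the only person who could newly come to control Anchor.
Zara Silva's largest direct stake is 20% in Anchor, which does not meet the threshold, so Zara Silva controls no company.
In Anchor, Zara Silva's side holds only 20%, not > 25%.
So before the transaction, Zara Silva does not control Anchor.
After the purchase, Zara Silva holds 64% of Quillon directly, and Zara Quispe's stake falls to 33%.
Zara Silva holds 64% of Quillon, so Zara Silva controls Quillon.
Quillon and Zara Silva together hold 15% + 20% = 35% of Anchor, so Zara Silva controls Anchor.
Zara Silva did not control Anchor before and does after, so the clause is triggered.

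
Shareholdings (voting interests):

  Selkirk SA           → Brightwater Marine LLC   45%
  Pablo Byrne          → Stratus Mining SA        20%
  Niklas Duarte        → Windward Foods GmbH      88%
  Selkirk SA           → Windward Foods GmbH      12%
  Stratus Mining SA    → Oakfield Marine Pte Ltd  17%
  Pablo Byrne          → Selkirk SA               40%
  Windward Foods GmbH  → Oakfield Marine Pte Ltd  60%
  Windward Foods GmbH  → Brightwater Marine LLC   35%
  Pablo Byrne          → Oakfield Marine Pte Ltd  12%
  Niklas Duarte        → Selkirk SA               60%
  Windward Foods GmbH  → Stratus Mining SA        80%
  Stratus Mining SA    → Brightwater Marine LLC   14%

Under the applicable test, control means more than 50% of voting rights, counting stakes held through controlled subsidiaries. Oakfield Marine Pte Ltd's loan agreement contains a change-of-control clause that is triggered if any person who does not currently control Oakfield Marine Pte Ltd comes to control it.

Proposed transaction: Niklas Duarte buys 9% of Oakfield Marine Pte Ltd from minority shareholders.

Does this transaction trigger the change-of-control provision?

The purchase changes only Niklas's holdings, so Niklas is the only person who could newly come to control Oakfield.
Niklas holds 60% of Selkirk, so Niklas controls Selkirk.
Niklas and Selkirk together hold 88% + 12% = 100% of Windward, so Niklas controls Windward.
Windward holds 80% of Stratus, so Niklas controls Stratus.
Windward and Stratus together hold 60% + 17% = 77% of Oakfield, so Niklas controls Oakfield.
So Niklas already controls Oakfield before the transaction.
After the purchase, Niklas holds 9% of Oakfield directly.
Niklas controlled Oakfield already, so this is not a new person acquiring control; every other person's position is unchanged or reduced.
No new person acquires control, so the clause is not triggered.

No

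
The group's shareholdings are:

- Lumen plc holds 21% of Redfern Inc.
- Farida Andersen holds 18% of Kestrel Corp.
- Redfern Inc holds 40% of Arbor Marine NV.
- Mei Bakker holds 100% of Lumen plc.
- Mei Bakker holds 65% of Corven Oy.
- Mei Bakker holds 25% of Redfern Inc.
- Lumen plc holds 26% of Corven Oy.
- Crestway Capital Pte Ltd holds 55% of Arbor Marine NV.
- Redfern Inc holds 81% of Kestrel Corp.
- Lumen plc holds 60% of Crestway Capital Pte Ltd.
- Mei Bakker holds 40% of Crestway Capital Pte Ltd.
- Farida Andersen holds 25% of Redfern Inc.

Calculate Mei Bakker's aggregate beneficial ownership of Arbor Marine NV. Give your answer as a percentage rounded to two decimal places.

Mei reaches Arbor along 4 paths.
Via Lumen → Crestway: 100% × 60% × 55% = 33%.
Via Crestway: 40% × 55% = 22%.
Via Redfern: 25% × 40% = 10%.
Via Lumen → Redfern: 100% × 21% × 40% = 8.4%.
Total: 33% + 22% + 10% + 8.4% = 73.4%.
Rounded: 73.40%.

73.40%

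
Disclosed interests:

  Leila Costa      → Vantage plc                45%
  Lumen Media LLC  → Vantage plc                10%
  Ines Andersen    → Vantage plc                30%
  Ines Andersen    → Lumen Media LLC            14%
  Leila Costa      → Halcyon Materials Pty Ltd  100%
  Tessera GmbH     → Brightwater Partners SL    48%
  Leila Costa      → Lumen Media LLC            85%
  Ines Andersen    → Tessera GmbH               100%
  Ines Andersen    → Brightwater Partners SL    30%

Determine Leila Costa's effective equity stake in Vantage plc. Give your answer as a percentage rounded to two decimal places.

53.50%

Leila reaches Vantage along 2 paths.
Via Lumen: 85% × 10% = 8.5%.
Direct stake: 45% = 45%.
Total: 8.5% + 45% = 53.5%.
Rounded: 53.50%.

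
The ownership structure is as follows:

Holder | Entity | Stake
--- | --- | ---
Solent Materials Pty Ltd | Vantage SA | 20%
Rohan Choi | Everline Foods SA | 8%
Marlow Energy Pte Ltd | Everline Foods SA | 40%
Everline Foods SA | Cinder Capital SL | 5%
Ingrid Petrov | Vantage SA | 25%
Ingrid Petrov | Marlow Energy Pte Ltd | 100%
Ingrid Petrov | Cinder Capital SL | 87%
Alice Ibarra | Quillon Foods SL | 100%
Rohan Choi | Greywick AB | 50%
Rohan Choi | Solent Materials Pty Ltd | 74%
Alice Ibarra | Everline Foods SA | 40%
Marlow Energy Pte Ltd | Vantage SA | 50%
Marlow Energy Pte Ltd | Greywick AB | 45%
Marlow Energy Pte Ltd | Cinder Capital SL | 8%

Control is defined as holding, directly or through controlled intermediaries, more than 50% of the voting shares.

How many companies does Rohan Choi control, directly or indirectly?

1

Rohan holds 74% of Solent, so Rohan controls Solent.
No other company's threshold is met.
Rohan controls 1 company.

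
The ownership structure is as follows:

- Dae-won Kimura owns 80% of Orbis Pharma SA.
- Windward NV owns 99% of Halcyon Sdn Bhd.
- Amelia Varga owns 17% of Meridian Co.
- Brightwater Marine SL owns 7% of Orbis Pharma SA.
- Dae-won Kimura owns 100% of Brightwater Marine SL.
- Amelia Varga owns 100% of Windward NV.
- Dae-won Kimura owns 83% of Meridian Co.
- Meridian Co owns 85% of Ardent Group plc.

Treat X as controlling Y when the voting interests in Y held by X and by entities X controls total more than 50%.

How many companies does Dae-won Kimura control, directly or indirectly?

Dae-won holds 100% of Brightwater, so Dae-won controls Brightwater.
Dae-won holds 83% of Meridian, so Dae-won controls Meridian.
Dae-won and Brightwater together hold 80% + 7% = 87% of Orbis, so Dae-won controls Orbis.
Meridian holds 85% of Ardent, so Dae-won controls Ardent.
No other company's threshold is met.
Dae-won controls 4 companies.

4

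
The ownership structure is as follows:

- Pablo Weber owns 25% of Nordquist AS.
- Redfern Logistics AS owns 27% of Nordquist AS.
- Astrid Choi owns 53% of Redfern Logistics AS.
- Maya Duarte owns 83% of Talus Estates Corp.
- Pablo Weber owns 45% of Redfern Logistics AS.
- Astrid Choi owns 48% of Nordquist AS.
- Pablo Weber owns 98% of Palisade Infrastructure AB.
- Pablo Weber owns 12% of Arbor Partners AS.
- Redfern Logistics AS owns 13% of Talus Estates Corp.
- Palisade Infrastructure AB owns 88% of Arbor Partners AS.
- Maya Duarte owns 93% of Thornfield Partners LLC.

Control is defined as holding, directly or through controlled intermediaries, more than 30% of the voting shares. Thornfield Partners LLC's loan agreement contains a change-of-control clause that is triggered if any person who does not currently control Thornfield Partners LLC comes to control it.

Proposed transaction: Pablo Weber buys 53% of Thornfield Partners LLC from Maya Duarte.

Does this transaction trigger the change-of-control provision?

The purchase adds only to Pablo's holdings (Maya's stake shrinks), so Pablo is the only person who could newly come to control Thornfield.
Pablo holds 45% of Redfern, so Pablo controls Redfern.
Pablo and Redfern together hold 25% + 27% = 52% of Nordquist, so Pablo controls Nordquist.
Pablo holds 98% of Palisade, so Pablo controls Palisade.
Palisade and Pablo together hold 88% + 12% = 100% of Arbor, so Pablo controls Arbor.
Neither Pablo nor any entity Pablo controls holds any voting interest in Thornfield.
So before the transaction, Pablo does not control Thornfield.
After the purchase, Pablo holds 53% of Thornfield directly, and Maya's stake falls to 40%.
Pablo holds 53% of Thornfield, so Pablo controls Thornfield.
Pablo did not control Thornfield before and does after, so the clause is triggered.

Yes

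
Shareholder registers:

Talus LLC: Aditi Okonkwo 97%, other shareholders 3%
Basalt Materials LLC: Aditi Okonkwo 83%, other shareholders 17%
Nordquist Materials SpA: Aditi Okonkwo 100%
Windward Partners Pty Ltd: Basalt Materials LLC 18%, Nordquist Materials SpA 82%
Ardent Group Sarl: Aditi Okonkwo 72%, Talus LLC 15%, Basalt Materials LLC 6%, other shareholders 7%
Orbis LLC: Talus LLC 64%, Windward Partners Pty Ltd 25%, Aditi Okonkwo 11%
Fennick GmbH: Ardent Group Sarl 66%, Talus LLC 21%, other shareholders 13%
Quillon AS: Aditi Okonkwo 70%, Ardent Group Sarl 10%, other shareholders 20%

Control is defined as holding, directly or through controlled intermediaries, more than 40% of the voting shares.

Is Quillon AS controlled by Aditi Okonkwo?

Yes

Aditi holds 83% of Basalt, so Aditi controls Basalt.
Aditi holds 97% of Talus, so Aditi controls Talus.
Aditi and Talus and Basalt together hold 72% + 15% + 6% = 93% of Ardent, so Aditi controls Ardent.
Aditi and Ardent together hold 70% + 10% = 80% of Quillon, so Aditi controls Quillon.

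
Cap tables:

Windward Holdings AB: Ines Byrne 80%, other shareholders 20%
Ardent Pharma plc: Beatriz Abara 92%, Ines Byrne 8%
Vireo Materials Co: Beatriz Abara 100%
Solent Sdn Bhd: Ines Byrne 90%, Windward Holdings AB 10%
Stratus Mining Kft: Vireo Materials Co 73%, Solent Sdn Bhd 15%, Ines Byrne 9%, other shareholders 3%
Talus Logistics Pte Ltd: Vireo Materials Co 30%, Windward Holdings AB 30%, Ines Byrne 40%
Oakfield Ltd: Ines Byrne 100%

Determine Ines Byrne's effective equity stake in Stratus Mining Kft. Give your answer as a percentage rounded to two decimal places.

23.70%

Ines reaches Stratus along 3 paths.
Via Solent: 90% × 15% = 13.5%.
Via Windward → Solent: 80% × 10% × 15% = 1.2%.
Direct stake: 9% = 9%.
Total: 13.5% + 1.2% + 9% = 23.7%.
Rounded: 23.70%.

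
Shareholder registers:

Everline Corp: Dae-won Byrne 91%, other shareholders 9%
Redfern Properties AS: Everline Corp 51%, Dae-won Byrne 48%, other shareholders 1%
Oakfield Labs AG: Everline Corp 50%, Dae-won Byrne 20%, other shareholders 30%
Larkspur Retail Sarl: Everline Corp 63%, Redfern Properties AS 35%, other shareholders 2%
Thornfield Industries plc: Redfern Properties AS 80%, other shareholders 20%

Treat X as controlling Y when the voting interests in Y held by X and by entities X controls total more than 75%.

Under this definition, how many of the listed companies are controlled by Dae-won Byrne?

Dae-won holds 91% of Everline, so Dae-won controls Everline.
Everline and Dae-won together hold 51% + 48% = 99% of Redfern, so Dae-won controls Redfern.
Everline and Redfern together hold 63% + 35% = 98% of Larkspur, so Dae-won controls Larkspur.
Redfern holds 80% of Thornfield, so Dae-won controls Thornfield.
No other company's threshold is met.
Dae-won controls 4 companies.

4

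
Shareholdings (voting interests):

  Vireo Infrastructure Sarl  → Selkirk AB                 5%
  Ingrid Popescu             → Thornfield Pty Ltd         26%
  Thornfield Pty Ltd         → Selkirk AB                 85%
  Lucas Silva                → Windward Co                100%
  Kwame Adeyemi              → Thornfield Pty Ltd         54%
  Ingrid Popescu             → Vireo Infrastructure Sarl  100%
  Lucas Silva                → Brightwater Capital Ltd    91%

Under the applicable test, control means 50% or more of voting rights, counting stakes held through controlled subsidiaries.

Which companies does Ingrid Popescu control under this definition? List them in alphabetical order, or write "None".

Vireo Infrastructure Sarl

Ingrid holds 100% of Vireo, so Ingrid controls Vireo.
No other company's threshold is met.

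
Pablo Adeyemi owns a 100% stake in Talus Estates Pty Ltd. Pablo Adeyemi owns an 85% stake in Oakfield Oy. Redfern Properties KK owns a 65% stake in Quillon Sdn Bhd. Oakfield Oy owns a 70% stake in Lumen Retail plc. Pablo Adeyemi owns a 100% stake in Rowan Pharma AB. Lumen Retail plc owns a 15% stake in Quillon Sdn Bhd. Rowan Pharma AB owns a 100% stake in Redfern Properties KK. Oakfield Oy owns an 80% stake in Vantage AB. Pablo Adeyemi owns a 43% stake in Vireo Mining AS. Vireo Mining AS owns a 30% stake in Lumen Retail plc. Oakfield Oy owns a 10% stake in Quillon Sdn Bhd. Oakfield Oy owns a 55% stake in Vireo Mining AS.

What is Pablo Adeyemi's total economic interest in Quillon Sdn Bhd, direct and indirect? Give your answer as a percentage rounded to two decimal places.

Pablo reaches Quillon along 5 paths.
Via Oakfield: 85% × 10% = 8.5%.
Via Oakfield → Vireo → Lumen: 85% × 55% × 30% × 15% = 2.10375%.
Via Vireo → Lumen: 43% × 30% × 15% = 1.935%.
Via Oakfield → Lumen: 85% × 70% × 15% = 8.925%.
Via Rowan → Redfern: 100% × 100% × 65% = 65%.
Total: 8.5% + 2.10375% + 1.935% + 8.925% + 65% = 86.46375%.
Rounded: 86.46%.

86.46%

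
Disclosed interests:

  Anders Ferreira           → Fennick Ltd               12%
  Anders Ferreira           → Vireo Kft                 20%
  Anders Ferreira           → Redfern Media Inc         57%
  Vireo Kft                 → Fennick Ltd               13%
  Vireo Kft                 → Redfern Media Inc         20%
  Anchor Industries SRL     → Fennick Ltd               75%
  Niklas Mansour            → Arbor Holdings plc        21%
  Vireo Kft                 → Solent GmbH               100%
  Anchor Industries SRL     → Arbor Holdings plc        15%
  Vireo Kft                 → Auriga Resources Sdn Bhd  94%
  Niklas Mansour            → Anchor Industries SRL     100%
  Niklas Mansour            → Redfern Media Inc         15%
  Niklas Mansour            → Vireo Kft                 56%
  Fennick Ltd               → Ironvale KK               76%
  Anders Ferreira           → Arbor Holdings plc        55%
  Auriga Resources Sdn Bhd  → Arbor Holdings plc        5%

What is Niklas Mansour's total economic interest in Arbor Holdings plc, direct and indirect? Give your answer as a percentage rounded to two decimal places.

38.63%

Niklas reaches Arbor along 3 paths.
Via Anchor: 100% × 15% = 15%.
Direct stake: 21% = 21%.
Via Vireo → Auriga: 56% × 94% × 5% = 2.632%.
Total: 15% + 21% + 2.632% = 38.632%.
Rounded: 38.63%.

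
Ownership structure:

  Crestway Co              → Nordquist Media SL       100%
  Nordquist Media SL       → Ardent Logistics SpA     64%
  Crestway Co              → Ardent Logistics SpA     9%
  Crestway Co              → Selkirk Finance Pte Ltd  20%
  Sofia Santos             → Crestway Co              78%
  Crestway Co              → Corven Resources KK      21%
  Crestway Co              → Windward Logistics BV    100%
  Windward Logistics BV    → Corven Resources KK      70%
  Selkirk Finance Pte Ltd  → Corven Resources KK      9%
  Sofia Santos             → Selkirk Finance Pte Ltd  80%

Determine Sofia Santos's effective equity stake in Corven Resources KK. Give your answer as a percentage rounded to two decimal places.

79.58%

Sofia reaches Corven along 4 paths.
Via Crestway: 78% × 21% = 16.38%.
Via Crestway → Windward: 78% × 100% × 70% = 54.6%.
Via Selkirk: 80% × 9% = 7.2%.
Via Crestway → Selkirk: 78% × 20% × 9% = 1.404%.
Total: 16.38% + 54.6% + 7.2% + 1.404% = 79.584%.
Rounded: 79.58%.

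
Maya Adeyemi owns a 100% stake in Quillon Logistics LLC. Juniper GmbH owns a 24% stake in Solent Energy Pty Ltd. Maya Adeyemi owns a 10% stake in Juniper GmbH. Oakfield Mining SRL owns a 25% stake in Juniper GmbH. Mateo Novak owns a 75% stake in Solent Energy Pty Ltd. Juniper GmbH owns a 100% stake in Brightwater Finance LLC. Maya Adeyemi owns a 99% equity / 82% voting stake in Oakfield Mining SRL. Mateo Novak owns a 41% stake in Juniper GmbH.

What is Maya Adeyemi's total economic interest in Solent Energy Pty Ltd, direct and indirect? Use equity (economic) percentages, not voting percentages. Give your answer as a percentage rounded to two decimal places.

Maya reaches Solent along 2 paths.
Via Juniper: 10% × 24% = 2.4%.
Via Oakfield → Juniper: 99% × 25% × 24% = 5.94%.
Total: 2.4% + 5.94% = 8.34%.

8.34%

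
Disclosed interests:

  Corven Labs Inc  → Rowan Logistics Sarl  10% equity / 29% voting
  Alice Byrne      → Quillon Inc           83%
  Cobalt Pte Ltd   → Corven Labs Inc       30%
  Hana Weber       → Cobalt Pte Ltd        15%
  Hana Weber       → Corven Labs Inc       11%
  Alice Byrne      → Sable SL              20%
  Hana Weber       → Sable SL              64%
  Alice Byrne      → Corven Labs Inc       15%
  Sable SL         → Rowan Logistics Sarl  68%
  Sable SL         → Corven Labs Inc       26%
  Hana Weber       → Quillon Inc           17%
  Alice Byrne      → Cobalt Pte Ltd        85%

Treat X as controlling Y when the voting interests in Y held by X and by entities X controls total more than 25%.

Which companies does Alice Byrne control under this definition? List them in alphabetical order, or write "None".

Alice holds 85% of Cobalt, so Alice controls Cobalt.
Cobalt and Alice together hold 30% + 15% = 45% of Corven, so Alice controls Corven.
Alice holds 83% of Quillon, so Alice controls Quillon.
Corven holds 29% of Rowan, so Alice controls Rowan.
No other company's threshold is met.

Cobalt Pte Ltd, Corven Labs Inc, Quillon Inc, Rowan Logistics Sarl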